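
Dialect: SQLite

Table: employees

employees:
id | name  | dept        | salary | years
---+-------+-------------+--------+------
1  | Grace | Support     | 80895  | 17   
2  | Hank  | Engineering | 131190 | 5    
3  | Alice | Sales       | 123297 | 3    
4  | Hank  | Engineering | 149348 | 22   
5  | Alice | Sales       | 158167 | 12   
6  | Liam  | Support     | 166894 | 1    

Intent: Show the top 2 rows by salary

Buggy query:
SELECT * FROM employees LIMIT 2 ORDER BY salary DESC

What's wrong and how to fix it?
Bug: LIMIT must come after ORDER BY

Fix: Sort with ORDER BY, then apply LIMIT

Corrected query:
SELECT * FROM employees ORDER BY salary DESC LIMIT 2

Result:
id | name  | dept    | salary | years
---+-------+---------+--------+------
6  | Liam  | Support | 166894 | 1    
5  | Alice | Sales   | 158167 | 12   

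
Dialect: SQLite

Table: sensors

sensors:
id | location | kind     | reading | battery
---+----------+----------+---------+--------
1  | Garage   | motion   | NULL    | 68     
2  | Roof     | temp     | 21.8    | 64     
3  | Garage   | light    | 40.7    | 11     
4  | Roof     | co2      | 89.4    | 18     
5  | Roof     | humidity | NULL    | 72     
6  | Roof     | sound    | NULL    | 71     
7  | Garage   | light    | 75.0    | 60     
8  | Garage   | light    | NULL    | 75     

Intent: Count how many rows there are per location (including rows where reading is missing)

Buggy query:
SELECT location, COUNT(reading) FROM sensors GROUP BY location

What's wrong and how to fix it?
Bug: COUNT(column) counts non-NULL values only; rows with NULL reading aren't counted

Fix: Replace COUNT(reading) with COUNT(*)

Corrected query:
SELECT location, COUNT(*) FROM sensors GROUP BY location

Result:
location | COUNT(*)
---------+---------
Garage   | 4       
Roof     | 4       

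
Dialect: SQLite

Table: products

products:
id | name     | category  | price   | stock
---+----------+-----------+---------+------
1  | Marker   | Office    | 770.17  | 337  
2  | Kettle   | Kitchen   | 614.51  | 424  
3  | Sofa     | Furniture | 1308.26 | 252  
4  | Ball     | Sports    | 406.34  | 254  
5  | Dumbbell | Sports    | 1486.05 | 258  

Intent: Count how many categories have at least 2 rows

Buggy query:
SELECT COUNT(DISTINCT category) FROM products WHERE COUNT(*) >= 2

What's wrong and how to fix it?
Bug: WHERE filters individual rows, not groups, so a group-level COUNT is invalid there

Fix: Use a subquery that GROUPs and filters with HAVING, then count its rows

Corrected query:
SELECT COUNT(*) FROM (SELECT category FROM products GROUP BY category HAVING COUNT(*) >= 2)

Result:
COUNT(*)
--------
1       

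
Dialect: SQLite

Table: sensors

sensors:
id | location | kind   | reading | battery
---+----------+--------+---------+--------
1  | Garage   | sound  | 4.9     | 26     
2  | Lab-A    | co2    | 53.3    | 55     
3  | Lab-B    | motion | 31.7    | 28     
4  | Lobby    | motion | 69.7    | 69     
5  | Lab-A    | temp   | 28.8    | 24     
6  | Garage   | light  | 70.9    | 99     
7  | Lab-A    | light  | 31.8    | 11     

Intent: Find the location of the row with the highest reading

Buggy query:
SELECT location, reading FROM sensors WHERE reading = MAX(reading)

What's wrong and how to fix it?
Bug: MAX(reading) is an aggregate and cannot be used directly in WHERE

Fix: Wrap MAX in a scalar subquery so WHERE compares against a single value

Corrected query:
SELECT location, reading FROM sensors WHERE reading = (SELECT MAX(reading) FROM sensors)

Result:
location | reading
---------+--------
Garage   | 70.9   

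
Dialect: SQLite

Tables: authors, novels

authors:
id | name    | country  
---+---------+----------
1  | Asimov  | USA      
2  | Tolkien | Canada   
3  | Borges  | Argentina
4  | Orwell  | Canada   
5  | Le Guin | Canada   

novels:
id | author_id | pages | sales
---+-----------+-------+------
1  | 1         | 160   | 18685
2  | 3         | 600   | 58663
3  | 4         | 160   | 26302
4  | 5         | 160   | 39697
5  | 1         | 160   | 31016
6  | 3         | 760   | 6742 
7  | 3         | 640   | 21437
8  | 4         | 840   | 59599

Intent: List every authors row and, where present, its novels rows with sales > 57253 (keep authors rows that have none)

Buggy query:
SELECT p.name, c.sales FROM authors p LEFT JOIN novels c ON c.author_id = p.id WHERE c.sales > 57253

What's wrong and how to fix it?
Bug: A WHERE condition on the right-hand table after LEFT JOIN drops unmatched parents

Fix: Put 'c.sales > 57253' in the JOIN's ON clause instead of WHERE

Corrected query:
SELECT p.name, c.sales FROM authors p LEFT JOIN novels c ON c.author_id = p.id AND c.sales > 57253

Result:
name    | sales
--------+------
Asimov  | NULL 
Tolkien | NULL 
Borges  | 58663
Orwell  | 59599
Le Guin | NULL 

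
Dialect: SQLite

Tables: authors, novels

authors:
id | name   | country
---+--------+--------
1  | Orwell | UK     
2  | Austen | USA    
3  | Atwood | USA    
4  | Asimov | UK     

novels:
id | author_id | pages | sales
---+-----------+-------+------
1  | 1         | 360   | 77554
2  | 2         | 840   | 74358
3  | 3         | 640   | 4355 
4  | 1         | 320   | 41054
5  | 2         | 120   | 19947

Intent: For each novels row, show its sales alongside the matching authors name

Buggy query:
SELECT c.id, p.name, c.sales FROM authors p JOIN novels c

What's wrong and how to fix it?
Bug: JOIN with no ON clause produces a cartesian product; every novels row pairs with every authors row

Fix: Add ON c.author_id = p.id to the JOIN

Corrected query:
SELECT c.id, p.name, c.sales FROM authors p JOIN novels c ON c.author_id = p.id

Result:
id | name   | sales
---+--------+------
1  | Orwell | 77554
2  | Austen | 74358
3  | Atwood | 4355 
4  | Orwell | 41054
5  | Austen | 19947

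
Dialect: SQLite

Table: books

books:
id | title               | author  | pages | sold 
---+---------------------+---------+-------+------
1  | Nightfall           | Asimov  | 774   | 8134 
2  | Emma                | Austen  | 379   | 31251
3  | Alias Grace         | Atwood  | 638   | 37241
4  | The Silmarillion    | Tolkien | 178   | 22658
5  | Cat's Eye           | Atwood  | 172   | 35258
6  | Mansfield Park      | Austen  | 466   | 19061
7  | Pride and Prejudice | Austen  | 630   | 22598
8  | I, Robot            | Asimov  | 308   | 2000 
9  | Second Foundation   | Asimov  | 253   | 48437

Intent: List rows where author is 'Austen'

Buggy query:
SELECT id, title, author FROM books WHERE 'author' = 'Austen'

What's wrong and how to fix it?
Bug: 'author' in single quotes is a string literal, not the column; the comparison is literal-vs-literal and never true

Fix: Reference the column as author without single quotes

Corrected query:
SELECT id, title, author FROM books WHERE author = 'Austen'

Result:
id | title               | author
---+---------------------+-------
2  | Emma                | Austen
6  | Mansfield Park      | Austen
7  | Pride and Prejudice | Austen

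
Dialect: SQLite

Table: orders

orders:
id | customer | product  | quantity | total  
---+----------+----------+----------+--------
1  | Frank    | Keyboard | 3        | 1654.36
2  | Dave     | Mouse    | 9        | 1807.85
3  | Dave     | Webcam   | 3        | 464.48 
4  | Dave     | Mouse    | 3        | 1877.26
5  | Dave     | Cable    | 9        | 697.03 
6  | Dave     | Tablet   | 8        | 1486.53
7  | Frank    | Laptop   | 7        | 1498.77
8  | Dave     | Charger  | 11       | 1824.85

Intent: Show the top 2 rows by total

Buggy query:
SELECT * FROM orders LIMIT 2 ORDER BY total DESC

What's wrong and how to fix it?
Bug: ORDER BY cannot follow LIMIT; LIMIT is the final clause

Fix: Sort with ORDER BY, then apply LIMIT

Corrected query:
SELECT * FROM orders ORDER BY total DESC LIMIT 2

Result:
id | customer | product | quantity | total  
---+----------+---------+----------+--------
4  | Dave     | Mouse   | 3        | 1877.26
8  | Dave     | Charger | 11       | 1824.85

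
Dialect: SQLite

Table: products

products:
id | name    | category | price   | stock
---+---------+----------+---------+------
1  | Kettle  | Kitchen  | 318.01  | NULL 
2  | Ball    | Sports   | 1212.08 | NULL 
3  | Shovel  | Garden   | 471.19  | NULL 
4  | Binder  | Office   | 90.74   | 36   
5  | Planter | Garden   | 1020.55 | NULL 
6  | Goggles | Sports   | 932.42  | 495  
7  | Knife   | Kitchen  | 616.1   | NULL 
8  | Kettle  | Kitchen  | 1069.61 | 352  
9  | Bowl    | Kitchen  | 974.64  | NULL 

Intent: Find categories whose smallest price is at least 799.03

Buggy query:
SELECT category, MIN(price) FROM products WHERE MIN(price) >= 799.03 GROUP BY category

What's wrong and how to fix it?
Bug: MIN() in WHERE is a misuse of aggregate

Fix: Use HAVING for the per-group MIN condition

Corrected query:
SELECT category, MIN(price) FROM products GROUP BY category HAVING MIN(price) >= 799.03

Result:
category | MIN(price)
---------+-----------
Sports   | 932.42    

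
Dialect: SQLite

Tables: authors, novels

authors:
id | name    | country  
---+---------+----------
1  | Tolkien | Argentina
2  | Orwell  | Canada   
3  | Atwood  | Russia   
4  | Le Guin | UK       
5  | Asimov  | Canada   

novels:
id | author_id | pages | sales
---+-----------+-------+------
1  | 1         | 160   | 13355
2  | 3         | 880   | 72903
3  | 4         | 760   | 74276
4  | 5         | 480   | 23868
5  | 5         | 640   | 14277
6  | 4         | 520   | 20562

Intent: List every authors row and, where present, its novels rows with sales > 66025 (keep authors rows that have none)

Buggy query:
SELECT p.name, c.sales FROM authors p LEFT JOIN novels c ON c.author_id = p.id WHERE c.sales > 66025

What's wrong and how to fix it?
Bug: A WHERE condition on the right-hand table after LEFT JOIN drops unmatched parents

Fix: Put 'c.sales > 66025' in the JOIN's ON clause instead of WHERE

Corrected query:
SELECT p.name, c.sales FROM authors p LEFT JOIN novels c ON c.author_id = p.id AND c.sales > 66025

Result:
name    | sales
--------+------
Tolkien | NULL 
Orwell  | NULL 
Atwood  | 72903
Le Guin | 74276
Asimov  | NULL 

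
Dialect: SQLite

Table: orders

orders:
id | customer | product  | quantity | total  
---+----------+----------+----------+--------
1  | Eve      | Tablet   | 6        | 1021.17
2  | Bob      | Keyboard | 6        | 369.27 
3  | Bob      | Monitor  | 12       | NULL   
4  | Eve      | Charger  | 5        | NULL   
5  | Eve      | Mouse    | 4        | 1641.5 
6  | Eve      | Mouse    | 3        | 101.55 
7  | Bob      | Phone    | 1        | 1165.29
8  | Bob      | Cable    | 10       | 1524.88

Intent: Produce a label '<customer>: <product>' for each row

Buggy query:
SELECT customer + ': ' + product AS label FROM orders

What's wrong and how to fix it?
Bug: '+' is numeric addition; on text columns SQLite converts them to 0 instead of concatenating

Fix: Use the || operator for string concatenation

Corrected query:
SELECT customer || ': ' || product AS label FROM orders

Result:
label        
-------------
Eve: Tablet  
Bob: Keyboard
Bob: Monitor 
Eve: Charger 
Eve: Mouse   
Eve: Mouse   
Bob: Phone   
Bob: Cable   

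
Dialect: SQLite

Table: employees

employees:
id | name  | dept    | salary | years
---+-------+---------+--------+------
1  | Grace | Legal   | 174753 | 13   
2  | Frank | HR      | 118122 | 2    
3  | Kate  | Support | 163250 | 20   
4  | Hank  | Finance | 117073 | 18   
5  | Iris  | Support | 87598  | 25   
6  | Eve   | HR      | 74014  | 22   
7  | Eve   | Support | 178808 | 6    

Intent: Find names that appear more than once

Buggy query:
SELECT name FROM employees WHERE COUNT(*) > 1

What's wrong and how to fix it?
Bug: COUNT(*) is an aggregate and cannot be used in WHERE

Fix: GROUP BY name, then filter groups with HAVING COUNT(*) > 1

Corrected query:
SELECT name FROM employees GROUP BY name HAVING COUNT(*) > 1

Result:
name
----
Eve 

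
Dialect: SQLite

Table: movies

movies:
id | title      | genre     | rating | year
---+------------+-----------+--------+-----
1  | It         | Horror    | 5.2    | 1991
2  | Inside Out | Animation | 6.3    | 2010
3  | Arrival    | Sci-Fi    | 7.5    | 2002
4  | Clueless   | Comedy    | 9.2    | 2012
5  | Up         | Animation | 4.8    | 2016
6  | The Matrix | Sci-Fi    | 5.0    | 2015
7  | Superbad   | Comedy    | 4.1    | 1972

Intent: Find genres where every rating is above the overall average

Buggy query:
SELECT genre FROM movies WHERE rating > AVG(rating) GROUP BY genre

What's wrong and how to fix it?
Bug: WHERE evaluates per row before aggregation, so AVG() is unavailable

Fix: Compute the overall average in a scalar subquery and compare each group's MIN against it in HAVING

Corrected query:
SELECT genre FROM movies GROUP BY genre HAVING MIN(rating) > (SELECT AVG(rating) FROM movies)

Result:
(no rows)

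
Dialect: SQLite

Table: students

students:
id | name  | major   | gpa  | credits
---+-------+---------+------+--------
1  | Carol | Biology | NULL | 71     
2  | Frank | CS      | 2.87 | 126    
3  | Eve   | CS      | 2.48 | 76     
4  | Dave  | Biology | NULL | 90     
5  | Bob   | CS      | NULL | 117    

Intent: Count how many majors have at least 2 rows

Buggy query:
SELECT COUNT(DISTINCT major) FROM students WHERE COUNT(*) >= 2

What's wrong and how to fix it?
Bug: WHERE filters individual rows, not groups, so a group-level COUNT is invalid there

Fix: Group first with HAVING COUNT(*) >= 2, then COUNT the resulting groups

Corrected query:
SELECT COUNT(*) FROM (SELECT major FROM students GROUP BY major HAVING COUNT(*) >= 2)

Result:
COUNT(*)
--------
2       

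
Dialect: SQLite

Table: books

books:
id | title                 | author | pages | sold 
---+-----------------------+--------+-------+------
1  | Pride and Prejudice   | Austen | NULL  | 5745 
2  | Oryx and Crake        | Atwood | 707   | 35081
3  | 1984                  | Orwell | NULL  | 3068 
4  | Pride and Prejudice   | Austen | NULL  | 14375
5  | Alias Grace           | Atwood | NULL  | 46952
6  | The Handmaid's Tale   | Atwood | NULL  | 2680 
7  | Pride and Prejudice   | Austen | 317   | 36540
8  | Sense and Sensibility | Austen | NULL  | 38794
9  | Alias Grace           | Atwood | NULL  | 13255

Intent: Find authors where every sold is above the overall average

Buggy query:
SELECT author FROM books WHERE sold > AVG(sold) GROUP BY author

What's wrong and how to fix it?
Bug: WHERE evaluates per row before aggregation, so AVG() is unavailable

Fix: Use a subquery for AVG and a HAVING MIN(...) filter so the condition holds for every row in the group

Corrected query:
SELECT author FROM books GROUP BY author HAVING MIN(sold) > (SELECT AVG(sold) FROM books)

Result:
(no rows)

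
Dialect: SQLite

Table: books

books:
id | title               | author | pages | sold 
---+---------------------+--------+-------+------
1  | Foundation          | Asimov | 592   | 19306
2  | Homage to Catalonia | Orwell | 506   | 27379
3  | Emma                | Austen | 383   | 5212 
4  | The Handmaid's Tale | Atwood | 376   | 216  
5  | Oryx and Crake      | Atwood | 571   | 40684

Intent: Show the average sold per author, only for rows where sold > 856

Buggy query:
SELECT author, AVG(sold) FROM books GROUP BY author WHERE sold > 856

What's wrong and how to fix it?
Bug: WHERE cannot follow GROUP BY

Fix: Place WHERE between FROM and GROUP BY

Corrected query:
SELECT author, AVG(sold) FROM books WHERE sold > 856 GROUP BY author

Result:
author | AVG(sold)
-------+----------
Asimov | 19306    
Atwood | 40684    
Austen | 5212     
Orwell | 27379    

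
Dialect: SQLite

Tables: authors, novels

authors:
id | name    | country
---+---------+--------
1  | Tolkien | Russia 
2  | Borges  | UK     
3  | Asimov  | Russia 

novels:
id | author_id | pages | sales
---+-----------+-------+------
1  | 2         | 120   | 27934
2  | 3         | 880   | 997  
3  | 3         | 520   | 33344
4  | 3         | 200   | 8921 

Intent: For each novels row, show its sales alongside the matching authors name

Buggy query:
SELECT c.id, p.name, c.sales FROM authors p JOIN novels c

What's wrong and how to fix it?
Bug: JOIN with no ON clause produces a cartesian product; every novels row pairs with every authors row

Fix: Add ON c.author_id = p.id to the JOIN

Corrected query:
SELECT c.id, p.name, c.sales FROM authors p JOIN novels c ON c.author_id = p.id

Result:
id | name   | sales
---+--------+------
1  | Borges | 27934
2  | Asimov | 997  
3  | Asimov | 33344
4  | Asimov | 8921 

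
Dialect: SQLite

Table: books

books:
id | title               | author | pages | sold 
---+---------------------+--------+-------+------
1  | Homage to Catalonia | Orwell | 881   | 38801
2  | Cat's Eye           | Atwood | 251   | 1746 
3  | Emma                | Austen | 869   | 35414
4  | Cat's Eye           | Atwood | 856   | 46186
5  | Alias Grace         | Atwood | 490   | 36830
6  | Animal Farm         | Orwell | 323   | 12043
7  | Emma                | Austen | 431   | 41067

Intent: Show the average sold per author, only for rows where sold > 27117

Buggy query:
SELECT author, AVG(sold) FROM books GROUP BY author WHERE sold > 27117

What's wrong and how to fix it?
Bug: Row-level WHERE must come before GROUP BY in the clause order

Fix: Move the WHERE clause before GROUP BY

Corrected query:
SELECT author, AVG(sold) FROM books WHERE sold > 27117 GROUP BY author

Result:
author | AVG(sold)
-------+----------
Atwood | 41508    
Austen | 38240.5  
Orwell | 38801    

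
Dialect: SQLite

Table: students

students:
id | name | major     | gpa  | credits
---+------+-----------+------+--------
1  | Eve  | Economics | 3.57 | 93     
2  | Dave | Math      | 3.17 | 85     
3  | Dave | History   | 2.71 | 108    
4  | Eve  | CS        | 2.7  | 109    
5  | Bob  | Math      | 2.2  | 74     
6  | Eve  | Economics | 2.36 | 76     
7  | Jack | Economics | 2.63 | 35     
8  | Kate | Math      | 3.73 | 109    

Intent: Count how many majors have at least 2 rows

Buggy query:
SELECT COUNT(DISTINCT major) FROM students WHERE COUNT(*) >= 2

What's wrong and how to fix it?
Bug: WHERE filters individual rows, not groups, so a group-level COUNT is invalid there

Fix: Use a subquery that GROUPs and filters with HAVING, then count its rows

Corrected query:
SELECT COUNT(*) FROM (SELECT major FROM students GROUP BY major HAVING COUNT(*) >= 2)

Result:
COUNT(*)
--------
2       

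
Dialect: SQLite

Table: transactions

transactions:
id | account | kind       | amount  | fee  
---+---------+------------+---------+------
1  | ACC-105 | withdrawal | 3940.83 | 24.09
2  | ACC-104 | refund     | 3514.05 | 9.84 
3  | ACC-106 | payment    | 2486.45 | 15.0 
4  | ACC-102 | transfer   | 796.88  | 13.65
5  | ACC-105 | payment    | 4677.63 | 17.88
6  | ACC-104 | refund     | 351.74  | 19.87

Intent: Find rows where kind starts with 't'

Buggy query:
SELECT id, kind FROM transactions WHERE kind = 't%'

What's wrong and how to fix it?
Bug: '=' compares the literal string including the % character; pattern matching needs LIKE

Fix: Use LIKE for wildcard pattern matching

Corrected query:
SELECT id, kind FROM transactions WHERE kind LIKE 't%'

Result:
id | kind    
---+---------
4  | transfer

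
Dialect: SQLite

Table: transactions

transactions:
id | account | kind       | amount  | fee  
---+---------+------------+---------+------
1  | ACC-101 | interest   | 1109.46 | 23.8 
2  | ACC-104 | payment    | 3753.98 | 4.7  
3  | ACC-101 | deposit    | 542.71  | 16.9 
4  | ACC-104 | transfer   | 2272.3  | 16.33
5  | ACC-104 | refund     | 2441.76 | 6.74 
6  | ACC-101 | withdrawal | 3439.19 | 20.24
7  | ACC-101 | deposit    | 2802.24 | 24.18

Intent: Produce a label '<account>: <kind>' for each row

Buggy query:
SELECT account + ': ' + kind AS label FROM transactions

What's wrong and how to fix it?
Bug: SQLite uses || for string concatenation; + coerces text to numbers (yielding 0)

Fix: Use the || operator for string concatenation

Corrected query:
SELECT account || ': ' || kind AS label FROM transactions

Result:
label              
-------------------
ACC-101: interest  
ACC-104: payment   
ACC-101: deposit   
ACC-104: transfer  
ACC-104: refund    
ACC-101: withdrawal
ACC-101: deposit   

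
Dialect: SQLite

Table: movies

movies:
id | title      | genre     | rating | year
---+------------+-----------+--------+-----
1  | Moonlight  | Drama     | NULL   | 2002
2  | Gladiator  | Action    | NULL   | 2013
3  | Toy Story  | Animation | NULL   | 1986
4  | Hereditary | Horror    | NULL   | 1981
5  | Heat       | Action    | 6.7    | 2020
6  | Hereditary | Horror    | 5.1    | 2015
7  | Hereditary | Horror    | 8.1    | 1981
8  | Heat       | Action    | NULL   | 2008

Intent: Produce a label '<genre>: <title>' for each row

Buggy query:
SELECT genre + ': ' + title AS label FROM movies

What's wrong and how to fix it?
Bug: SQLite uses || for string concatenation; + coerces text to numbers (yielding 0)

Fix: Use the || operator for string concatenation

Corrected query:
SELECT genre || ': ' || title AS label FROM movies

Result:
label               
--------------------
Drama: Moonlight    
Action: Gladiator   
Animation: Toy Story
Horror: Hereditary  
Action: Heat        
Horror: Hereditary  
Horror: Hereditary  
Action: Heat        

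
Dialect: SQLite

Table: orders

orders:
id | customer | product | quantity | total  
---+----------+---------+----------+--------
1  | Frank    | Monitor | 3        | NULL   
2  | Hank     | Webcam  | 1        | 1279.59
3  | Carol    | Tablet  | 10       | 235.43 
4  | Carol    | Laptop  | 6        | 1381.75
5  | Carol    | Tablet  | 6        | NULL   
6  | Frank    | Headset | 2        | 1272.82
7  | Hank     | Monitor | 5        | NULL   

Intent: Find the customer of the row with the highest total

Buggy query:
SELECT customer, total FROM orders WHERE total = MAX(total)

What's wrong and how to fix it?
Bug: MAX(total) is an aggregate and cannot be used directly in WHERE

Fix: Use a subquery: WHERE total = (SELECT MAX(total) FROM orders)

Corrected query:
SELECT customer, total FROM orders WHERE total = (SELECT MAX(total) FROM orders)

Result:
customer | total  
---------+--------
Carol    | 1381.75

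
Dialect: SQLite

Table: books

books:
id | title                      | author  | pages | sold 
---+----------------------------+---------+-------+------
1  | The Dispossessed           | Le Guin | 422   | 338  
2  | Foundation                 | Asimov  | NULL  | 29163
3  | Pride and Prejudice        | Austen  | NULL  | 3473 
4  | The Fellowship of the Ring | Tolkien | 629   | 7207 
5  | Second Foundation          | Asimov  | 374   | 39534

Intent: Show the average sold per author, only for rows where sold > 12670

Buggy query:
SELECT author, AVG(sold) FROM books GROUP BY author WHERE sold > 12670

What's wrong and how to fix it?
Bug: WHERE cannot follow GROUP BY

Fix: Move the WHERE clause before GROUP BY

Corrected query:
SELECT author, AVG(sold) FROM books WHERE sold > 12670 GROUP BY author

Result:
author | AVG(sold)
-------+----------
Asimov | 34348.5  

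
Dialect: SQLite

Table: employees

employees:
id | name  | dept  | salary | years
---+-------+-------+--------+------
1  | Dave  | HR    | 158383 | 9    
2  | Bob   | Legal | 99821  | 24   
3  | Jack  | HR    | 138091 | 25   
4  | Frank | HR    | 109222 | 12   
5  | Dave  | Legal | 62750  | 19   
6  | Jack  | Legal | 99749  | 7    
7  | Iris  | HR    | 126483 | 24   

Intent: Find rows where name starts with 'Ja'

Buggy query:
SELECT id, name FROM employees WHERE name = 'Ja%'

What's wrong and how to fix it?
Bug: Wildcards only work with LIKE; '=' treats '%' as a literal character

Fix: Replace '=' with LIKE so 'Ja%' is treated as a pattern

Corrected query:
SELECT id, name FROM employees WHERE name LIKE 'Ja%'

Result:
id | name
---+-----
3  | Jack
6  | Jack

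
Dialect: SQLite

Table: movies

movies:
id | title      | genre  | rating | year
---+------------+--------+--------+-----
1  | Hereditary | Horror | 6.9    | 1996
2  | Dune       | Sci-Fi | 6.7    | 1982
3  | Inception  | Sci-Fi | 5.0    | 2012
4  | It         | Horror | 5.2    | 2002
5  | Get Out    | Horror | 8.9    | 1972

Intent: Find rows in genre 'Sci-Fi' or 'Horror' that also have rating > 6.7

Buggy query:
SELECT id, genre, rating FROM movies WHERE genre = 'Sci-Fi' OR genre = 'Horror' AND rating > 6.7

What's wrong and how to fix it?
Bug: AND binds tighter than OR, so this parses as genre = 'Sci-Fi' OR (genre = 'Horror' AND rating > 6.7)

Fix: Group the OR with parentheses (or use IN), then AND the threshold

Corrected query:
SELECT id, genre, rating FROM movies WHERE (genre = 'Sci-Fi' OR genre = 'Horror') AND rating > 6.7

Result:
id | genre  | rating
---+--------+-------
1  | Horror | 6.9   
5  | Horror | 8.9   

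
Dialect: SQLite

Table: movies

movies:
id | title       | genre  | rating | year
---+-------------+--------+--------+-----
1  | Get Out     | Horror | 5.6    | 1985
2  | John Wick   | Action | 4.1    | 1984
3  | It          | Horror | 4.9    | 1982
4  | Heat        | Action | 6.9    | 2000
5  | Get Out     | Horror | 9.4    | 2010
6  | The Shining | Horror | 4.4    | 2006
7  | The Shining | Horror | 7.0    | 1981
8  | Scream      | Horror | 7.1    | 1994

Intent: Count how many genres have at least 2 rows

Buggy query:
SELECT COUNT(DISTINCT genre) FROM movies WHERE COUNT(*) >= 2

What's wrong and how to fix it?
Bug: WHERE filters individual rows, not groups, so a group-level COUNT is invalid there

Fix: Group first with HAVING COUNT(*) >= 2, then COUNT the resulting groups

Corrected query:
SELECT COUNT(*) FROM (SELECT genre FROM movies GROUP BY genre HAVING COUNT(*) >= 2)

Result:
COUNT(*)
--------
2       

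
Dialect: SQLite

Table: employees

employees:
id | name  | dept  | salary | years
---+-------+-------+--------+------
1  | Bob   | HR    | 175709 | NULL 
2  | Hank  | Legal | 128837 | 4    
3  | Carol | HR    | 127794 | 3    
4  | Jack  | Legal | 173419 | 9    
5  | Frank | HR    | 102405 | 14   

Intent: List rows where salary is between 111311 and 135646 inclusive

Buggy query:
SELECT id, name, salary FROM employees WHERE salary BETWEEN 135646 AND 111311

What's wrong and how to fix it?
Bug: The bounds are reversed; BETWEEN a AND b requires a <= b to match anything

Fix: Write BETWEEN 111311 AND 135646

Corrected query:
SELECT id, name, salary FROM employees WHERE salary BETWEEN 111311 AND 135646

Result:
id | name  | salary
---+-------+-------
2  | Hank  | 128837
3  | Carol | 127794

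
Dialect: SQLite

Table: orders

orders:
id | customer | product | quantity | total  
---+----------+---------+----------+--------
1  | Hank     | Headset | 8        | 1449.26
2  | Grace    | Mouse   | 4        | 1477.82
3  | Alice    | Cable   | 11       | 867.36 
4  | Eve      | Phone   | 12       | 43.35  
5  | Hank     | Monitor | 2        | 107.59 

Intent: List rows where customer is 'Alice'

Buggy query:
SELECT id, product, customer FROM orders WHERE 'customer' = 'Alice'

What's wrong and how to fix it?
Bug: Single quotes denote string literals in SQL; the column name is being compared as a constant string

Fix: Reference the column as customer without single quotes

Corrected query:
SELECT id, product, customer FROM orders WHERE customer = 'Alice'

Result:
id | product | customer
---+---------+---------
3  | Cable   | Alice   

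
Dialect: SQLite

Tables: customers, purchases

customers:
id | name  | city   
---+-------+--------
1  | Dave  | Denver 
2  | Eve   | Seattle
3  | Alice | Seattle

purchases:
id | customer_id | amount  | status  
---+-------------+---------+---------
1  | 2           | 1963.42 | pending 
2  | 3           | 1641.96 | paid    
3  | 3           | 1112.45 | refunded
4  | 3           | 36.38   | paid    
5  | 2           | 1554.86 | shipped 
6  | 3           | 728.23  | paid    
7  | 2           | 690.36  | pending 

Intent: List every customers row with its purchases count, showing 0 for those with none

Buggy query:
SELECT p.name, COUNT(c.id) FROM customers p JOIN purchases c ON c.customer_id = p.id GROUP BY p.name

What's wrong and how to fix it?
Bug: An inner join excludes parents with zero children

Fix: Use LEFT JOIN so parents without children still appear (COUNT(c.id) gives 0)

Corrected query:
SELECT p.name, COUNT(c.id) FROM customers p LEFT JOIN purchases c ON c.customer_id = p.id GROUP BY p.name

Result:
name  | COUNT(c.id)
------+------------
Alice | 4          
Dave  | 0          
Eve   | 3          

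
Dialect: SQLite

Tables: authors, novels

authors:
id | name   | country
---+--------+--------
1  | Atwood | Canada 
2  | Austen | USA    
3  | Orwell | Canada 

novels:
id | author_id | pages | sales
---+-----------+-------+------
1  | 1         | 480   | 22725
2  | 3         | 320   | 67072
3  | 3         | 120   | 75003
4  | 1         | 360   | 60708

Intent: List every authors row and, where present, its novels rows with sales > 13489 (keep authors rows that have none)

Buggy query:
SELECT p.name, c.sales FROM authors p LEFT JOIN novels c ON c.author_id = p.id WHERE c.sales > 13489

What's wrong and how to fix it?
Bug: Filtering c.sales in WHERE discards the NULL rows produced by LEFT JOIN, turning it into an inner join

Fix: Put 'c.sales > 13489' in the JOIN's ON clause instead of WHERE

Corrected query:
SELECT p.name, c.sales FROM authors p LEFT JOIN novels c ON c.author_id = p.id AND c.sales > 13489

Result:
name   | sales
-------+------
Atwood | 22725
Atwood | 60708
Austen | NULL 
Orwell | 67072
Orwell | 75003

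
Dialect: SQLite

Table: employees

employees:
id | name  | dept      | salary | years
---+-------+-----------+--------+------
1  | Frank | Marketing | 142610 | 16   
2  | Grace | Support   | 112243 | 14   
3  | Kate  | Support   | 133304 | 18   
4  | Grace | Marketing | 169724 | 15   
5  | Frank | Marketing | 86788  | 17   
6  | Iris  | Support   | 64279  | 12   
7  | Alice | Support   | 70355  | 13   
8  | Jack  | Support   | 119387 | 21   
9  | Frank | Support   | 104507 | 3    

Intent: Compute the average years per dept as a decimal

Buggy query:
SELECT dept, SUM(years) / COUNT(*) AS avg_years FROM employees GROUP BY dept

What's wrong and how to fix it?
Bug: Both operands are integers, so '/' performs integer division and truncates

Fix: Cast one side to REAL so the division keeps the fractional part

Corrected query:
SELECT dept, SUM(years) * 1.0 / COUNT(*) AS avg_years FROM employees GROUP BY dept

Result:
dept      | avg_years
----------+----------
Marketing | 16       
Support   | 13.5     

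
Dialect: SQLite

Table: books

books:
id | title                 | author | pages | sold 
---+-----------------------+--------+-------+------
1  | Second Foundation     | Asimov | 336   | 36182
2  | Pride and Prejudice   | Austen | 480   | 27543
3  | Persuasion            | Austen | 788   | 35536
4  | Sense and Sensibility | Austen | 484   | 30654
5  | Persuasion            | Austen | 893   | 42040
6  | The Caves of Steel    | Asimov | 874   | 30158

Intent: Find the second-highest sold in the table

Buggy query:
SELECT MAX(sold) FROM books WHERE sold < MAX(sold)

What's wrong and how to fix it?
Bug: MAX(sold) on the right of the comparison is an aggregate-in-WHERE error

Fix: Put the inner MAX in a scalar subquery

Corrected query:
SELECT MAX(sold) FROM books WHERE sold < (SELECT MAX(sold) FROM books)

Result:
MAX(sold)
---------
36182    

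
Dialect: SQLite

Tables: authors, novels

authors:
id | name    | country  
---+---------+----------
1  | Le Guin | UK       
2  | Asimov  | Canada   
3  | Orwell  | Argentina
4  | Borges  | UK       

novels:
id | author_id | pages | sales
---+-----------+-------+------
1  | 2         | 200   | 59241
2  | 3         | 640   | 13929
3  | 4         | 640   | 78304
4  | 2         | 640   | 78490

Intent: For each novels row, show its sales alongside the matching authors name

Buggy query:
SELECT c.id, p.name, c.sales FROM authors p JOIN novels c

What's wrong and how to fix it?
Bug: JOIN with no ON clause produces a cartesian product; every novels row pairs with every authors row

Fix: Add ON c.author_id = p.id to the JOIN

Corrected query:
SELECT c.id, p.name, c.sales FROM authors p JOIN novels c ON c.author_id = p.id

Result:
id | name   | sales
---+--------+------
1  | Asimov | 59241
2  | Orwell | 13929
3  | Borges | 78304
4  | Asimov | 78490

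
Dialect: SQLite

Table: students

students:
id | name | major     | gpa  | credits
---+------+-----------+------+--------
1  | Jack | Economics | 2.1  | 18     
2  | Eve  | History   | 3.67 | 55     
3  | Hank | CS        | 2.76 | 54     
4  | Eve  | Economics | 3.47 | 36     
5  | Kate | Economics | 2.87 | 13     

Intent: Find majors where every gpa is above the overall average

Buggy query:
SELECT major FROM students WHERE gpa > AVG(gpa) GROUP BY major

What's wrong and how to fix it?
Bug: AVG() is an aggregate; it can't sit directly in WHERE

Fix: Use a subquery for AVG and a HAVING MIN(...) filter so the condition holds for every row in the group

Corrected query:
SELECT major FROM students GROUP BY major HAVING MIN(gpa) > (SELECT AVG(gpa) FROM students)

Result:
major  
-------
History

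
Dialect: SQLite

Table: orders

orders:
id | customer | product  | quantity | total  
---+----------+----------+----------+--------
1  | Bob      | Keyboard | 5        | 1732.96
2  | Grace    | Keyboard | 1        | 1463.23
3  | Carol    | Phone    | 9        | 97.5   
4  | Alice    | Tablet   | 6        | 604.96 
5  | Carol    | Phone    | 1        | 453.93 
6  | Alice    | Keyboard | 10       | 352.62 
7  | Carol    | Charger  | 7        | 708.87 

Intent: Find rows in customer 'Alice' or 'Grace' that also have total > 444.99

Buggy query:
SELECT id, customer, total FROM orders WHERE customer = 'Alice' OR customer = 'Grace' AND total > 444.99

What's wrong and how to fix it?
Bug: Without parentheses, AND is evaluated before OR, so the total filter only applies to the 'Grace' branch

Fix: Group the OR with parentheses (or use IN), then AND the threshold

Corrected query:
SELECT id, customer, total FROM orders WHERE (customer = 'Alice' OR customer = 'Grace') AND total > 444.99

Result:
id | customer | total  
---+----------+--------
2  | Grace    | 1463.23
4  | Alice    | 604.96 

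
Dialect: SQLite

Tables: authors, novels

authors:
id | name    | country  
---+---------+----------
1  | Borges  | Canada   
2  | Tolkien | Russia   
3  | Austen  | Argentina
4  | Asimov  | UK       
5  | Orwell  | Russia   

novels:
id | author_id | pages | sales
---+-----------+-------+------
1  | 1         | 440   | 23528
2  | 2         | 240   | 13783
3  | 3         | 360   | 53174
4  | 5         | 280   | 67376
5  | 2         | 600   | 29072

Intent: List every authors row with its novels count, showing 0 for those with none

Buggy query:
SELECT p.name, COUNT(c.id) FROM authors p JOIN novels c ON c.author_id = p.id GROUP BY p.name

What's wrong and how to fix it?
Bug: An inner join excludes parents with zero children

Fix: Use LEFT JOIN so parents without children still appear (COUNT(c.id) gives 0)

Corrected query:
SELECT p.name, COUNT(c.id) FROM authors p LEFT JOIN novels c ON c.author_id = p.id GROUP BY p.name

Result:
name    | COUNT(c.id)
--------+------------
Asimov  | 0          
Austen  | 1          
Borges  | 1          
Orwell  | 1          
Tolkien | 2          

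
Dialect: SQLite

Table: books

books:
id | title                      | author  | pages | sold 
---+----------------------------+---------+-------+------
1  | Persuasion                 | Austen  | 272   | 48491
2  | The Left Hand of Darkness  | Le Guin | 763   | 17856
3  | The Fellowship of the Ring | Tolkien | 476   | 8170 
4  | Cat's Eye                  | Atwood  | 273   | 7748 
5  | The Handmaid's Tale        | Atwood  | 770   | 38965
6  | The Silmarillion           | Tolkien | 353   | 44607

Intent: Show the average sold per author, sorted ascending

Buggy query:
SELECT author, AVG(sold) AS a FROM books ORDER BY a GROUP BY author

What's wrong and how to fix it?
Bug: GROUP BY must precede ORDER BY

Fix: Reorder: SELECT … FROM … GROUP BY … ORDER BY …

Corrected query:
SELECT author, AVG(sold) AS a FROM books GROUP BY author ORDER BY a

Result:
author  | a      
--------+--------
Le Guin | 17856  
Atwood  | 23356.5
Tolkien | 26388.5
Austen  | 48491  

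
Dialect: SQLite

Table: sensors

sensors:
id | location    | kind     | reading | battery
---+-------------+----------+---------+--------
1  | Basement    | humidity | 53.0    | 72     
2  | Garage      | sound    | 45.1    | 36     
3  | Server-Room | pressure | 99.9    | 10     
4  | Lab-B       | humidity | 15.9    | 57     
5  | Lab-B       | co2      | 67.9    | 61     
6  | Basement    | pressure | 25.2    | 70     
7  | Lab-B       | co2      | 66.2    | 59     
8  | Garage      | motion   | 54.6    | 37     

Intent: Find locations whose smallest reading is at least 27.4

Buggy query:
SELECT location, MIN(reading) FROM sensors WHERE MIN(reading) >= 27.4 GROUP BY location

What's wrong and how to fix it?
Bug: MIN() in WHERE is a misuse of aggregate

Fix: Use HAVING for the per-group MIN condition

Corrected query:
SELECT location, MIN(reading) FROM sensors GROUP BY location HAVING MIN(reading) >= 27.4

Result:
location    | MIN(reading)
------------+-------------
Garage      | 45.1        
Server-Room | 99.9        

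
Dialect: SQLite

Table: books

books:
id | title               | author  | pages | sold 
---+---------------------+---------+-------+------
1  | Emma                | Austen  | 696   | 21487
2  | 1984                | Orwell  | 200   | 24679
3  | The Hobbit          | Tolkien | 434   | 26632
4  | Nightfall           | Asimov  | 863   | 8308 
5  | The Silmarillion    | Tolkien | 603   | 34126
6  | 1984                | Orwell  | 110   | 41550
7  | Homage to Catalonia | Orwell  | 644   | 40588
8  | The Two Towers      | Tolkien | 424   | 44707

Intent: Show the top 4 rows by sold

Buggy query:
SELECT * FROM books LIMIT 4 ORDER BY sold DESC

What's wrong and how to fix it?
Bug: ORDER BY cannot follow LIMIT; LIMIT is the final clause

Fix: Sort with ORDER BY, then apply LIMIT

Corrected query:
SELECT * FROM books ORDER BY sold DESC LIMIT 4

Result:
id | title               | author  | pages | sold 
---+---------------------+---------+-------+------
8  | The Two Towers      | Tolkien | 424   | 44707
6  | 1984                | Orwell  | 110   | 41550
7  | Homage to Catalonia | Orwell  | 644   | 40588
5  | The Silmarillion    | Tolkien | 603   | 34126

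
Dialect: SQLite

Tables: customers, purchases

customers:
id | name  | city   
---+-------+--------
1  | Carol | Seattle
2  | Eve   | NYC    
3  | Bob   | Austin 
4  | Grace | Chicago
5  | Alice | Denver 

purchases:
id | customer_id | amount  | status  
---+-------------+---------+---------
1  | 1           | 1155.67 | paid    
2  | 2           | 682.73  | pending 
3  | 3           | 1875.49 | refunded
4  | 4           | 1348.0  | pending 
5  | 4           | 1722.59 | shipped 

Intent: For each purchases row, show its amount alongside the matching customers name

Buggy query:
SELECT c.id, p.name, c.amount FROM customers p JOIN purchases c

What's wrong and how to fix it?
Bug: JOIN with no ON clause produces a cartesian product; every purchases row pairs with every customers row

Fix: Add ON c.customer_id = p.id to the JOIN

Corrected query:
SELECT c.id, p.name, c.amount FROM customers p JOIN purchases c ON c.customer_id = p.id

Result:
id | name  | amount 
---+-------+--------
1  | Carol | 1155.67
2  | Eve   | 682.73 
3  | Bob   | 1875.49
4  | Grace | 1348   
5  | Grace | 1722.59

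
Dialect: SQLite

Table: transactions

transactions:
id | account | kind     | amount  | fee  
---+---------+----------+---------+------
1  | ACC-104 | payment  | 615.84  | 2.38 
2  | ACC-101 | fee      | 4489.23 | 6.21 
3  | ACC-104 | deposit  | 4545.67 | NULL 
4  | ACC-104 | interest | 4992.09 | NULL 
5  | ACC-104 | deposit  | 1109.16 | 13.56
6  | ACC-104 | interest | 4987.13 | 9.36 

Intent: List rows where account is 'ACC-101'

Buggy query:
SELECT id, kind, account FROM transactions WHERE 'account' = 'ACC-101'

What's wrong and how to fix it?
Bug: Single quotes denote string literals in SQL; the column name is being compared as a constant string

Fix: Remove the quotes around the column name (or use double quotes for an identifier)

Corrected query:
SELECT id, kind, account FROM transactions WHERE account = 'ACC-101'

Result:
id | kind | account
---+------+--------
2  | fee  | ACC-101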